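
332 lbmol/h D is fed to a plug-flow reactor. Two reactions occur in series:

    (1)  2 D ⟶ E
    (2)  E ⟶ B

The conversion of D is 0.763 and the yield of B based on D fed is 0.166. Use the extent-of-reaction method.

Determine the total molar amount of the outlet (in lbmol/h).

205 lbmol/h

Conversion of D: D consumed = 2ξ₁ = 0.763 × 332 → ξ₁ = 126.7 lbmol/h.
Yield of B: 1ξ₂ / 332 = 0.166 → ξ₂ = 55.11 lbmol/h.
Outlet amounts (n = n₀ + Σ ν·ξ):
  D: 332 − 2(126.7) = 78.68
  E: 0 + 1(126.7) − 1(55.11) = 71.55
  B: 0 + 1(55.11) = 55.11
Total out = 78.68 + 71.55 + 55.11 = 205.3 lbmol/h.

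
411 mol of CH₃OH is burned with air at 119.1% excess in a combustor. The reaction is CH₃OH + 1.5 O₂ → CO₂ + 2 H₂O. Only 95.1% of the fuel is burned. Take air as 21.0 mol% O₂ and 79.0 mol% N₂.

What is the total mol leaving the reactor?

7040 mol

Stoichiometric O₂ = 1.5 × 411 = 616.5 mol; O₂ fed = 616.5 × 2.191 = 1351 mol.
N₂ fed = 1351 × 79/21 = 5081 mol.
Fuel reacted = 0.951 × 411 → ξ = 390.9 mol.
Outlet (n = n₀ + ν ξ):
  CH₃OH: 411 − 1(390.9) = 20.14
  O₂: 1351 − 1.5(390.9) = 764.5
  N₂: 5081 (inert)
  CO₂: 0 + 1(390.9) = 390.9
  H₂O: 0 + 2(390.9) = 781.7
Total out = 20.14 + 764.5 + 5081 + 390.9 + 781.7 = 7039 mol.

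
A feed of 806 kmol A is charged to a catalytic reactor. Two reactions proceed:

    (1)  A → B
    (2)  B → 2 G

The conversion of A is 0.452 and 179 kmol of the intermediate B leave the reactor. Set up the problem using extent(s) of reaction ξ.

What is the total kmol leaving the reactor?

991 kmol

Conversion of A: A consumed = 1ξ₁ = 0.452 × 806 → ξ₁ = 364.3 kmol.
B balance: n_B = 0 + 1ξ₁ − 1ξ₂ = 179 → ξ₂ = (1·364.3 − 179)/1 = 185.3 kmol.
Outlet amounts (n = n₀ + Σ ν·ξ):
  A: 806 − 1(364.3) = 441.7
  B: 0 + 1(364.3) − 1(185.3) = 179
  G: 0 + 2(185.3) = 370.6
Total out = 441.7 + 179 + 370.6 = 991.3 kmol.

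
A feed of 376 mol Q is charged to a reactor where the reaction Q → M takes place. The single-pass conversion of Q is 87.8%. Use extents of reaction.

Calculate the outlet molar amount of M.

Q reacted = 0.878 × 376 = 330.1 mol; ν_Q = −1, so ξ = 330.1/1 = 330.1 mol.
Outlet amounts (n = n₀ + ν ξ):
  Q: 376 − 1(330.1) = 45.87
  M: 0 + 1(330.1) = 330.1

330 mol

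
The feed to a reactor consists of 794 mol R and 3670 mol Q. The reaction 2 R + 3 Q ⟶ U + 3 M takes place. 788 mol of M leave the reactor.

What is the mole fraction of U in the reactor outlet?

0.0625

For M: n = n₀ + 3ξ → 788 = 0 + 3ξ, giving ξ = 262.7 mol.
Outlet amounts (n = n₀ + ν ξ):
  R: 794 − 2(262.7) = 268.7
  Q: 3670 − 3(262.7) = 2882
  U: 0 + 1(262.7) = 262.7
  M: 0 + 3(262.7) = 788
Total out = 4201 mol; y_U = 262.7 / 4201 = 0.06252.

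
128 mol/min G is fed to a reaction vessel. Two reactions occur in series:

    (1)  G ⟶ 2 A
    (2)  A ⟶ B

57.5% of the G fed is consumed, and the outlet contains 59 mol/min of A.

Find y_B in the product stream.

Conversion of G: G consumed = 1ξ₁ = 0.575 × 128 → ξ₁ = 73.6 mol/min.
A balance: n_A = 0 + 2ξ₁ − 1ξ₂ = 59 → ξ₂ = (2·73.6 − 59)/1 = 88.2 mol/min.
Outlet amounts (n = n₀ + Σ ν·ξ):
  G: 128 − 1(73.6) = 54.4
  A: 0 + 2(73.6) − 1(88.2) = 59
  B: 0 + 1(88.2) = 88.2
Total out = 201.6 mol/min; y_B = 88.2 / 201.6 = 0.4375.

0.437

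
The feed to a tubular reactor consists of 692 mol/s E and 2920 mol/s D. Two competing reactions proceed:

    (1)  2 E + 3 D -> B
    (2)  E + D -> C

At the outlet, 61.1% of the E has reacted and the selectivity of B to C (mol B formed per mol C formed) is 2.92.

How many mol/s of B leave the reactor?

Conversion of E: E consumed = 0.611 × 692 = 422.8 mol/s = 2ξ₁ + 1ξ₂.
Selectivity: 1ξ₁ / (1ξ₂) = 2.92 → ξ₁ = 2.92 ξ₂.
Substitute: (2·2.92 + 1) ξ₂ = 422.8 → ξ₂ = 61.81 mol/s, ξ₁ = 180.5 mol/s.
Outlet amounts (n = n₀ + Σ ν·ξ):
  E: 692 − 2(180.5) − 1(61.81) = 269.2
  D: 2920 − 3(180.5) − 1(61.81) = 2317
  B: 0 + 1(180.5) = 180.5
  C: 0 + 1(61.81) = 61.81

180 mol/s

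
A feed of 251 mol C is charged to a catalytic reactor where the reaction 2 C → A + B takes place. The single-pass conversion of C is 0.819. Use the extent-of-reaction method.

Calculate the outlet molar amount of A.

103 mol

C reacted = 0.819 × 251 = 205.6 mol; ν_C = −2, so ξ = 205.6/2 = 102.8 mol.
Outlet amounts (n = n₀ + ν ξ):
  C: 251 − 2(102.8) = 45.43
  A: 0 + 1(102.8) = 102.8
  B: 0 + 1(102.8) = 102.8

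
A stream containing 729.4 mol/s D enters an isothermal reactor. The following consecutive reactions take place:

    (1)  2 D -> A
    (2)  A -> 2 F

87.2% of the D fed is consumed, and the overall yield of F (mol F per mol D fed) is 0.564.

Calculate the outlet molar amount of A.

112 mol/s

Conversion of D: D consumed = 2ξ₁ = 0.872 × 729.4 → ξ₁ = 318 mol/s.
Yield of F: 2ξ₂ / 729.4 = 0.564 → ξ₂ = 205.7 mol/s.
Outlet amounts (n = n₀ + Σ ν·ξ):
  D: 729.4 − 2(318) = 93.36
  A: 0 + 1(318) − 1(205.7) = 112.3
  F: 0 + 2(205.7) = 411.4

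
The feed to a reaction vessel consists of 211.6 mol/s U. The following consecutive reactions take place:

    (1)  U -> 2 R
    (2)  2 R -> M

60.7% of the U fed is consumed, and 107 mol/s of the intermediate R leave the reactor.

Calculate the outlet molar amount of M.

74.9 mol/s

Conversion of U: U consumed = 1ξ₁ = 0.607 × 211.6 → ξ₁ = 128.4 mol/s.
R balance: n_R = 0 + 2ξ₁ − 2ξ₂ = 107 → ξ₂ = (2·128.4 − 107)/2 = 74.94 mol/s.
Outlet amounts (n = n₀ + Σ ν·ξ):
  U: 211.6 − 1(128.4) = 83.16
  R: 0 + 2(128.4) − 2(74.94) = 107
  M: 0 + 1(74.94) = 74.94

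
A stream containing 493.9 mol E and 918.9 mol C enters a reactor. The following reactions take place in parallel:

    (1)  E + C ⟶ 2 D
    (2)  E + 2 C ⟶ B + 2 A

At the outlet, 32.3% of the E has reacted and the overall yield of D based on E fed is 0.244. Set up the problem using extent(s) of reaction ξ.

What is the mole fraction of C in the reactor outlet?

Yield of D: 2ξ₁ / 493.9 = 0.244 → ξ₁ = 60.26 mol.
Conversion of E: 1ξ₁ + 1ξ₂ = 0.323 × 493.9 = 159.5 → ξ₂ = 99.27 mol.
Outlet amounts (n = n₀ + Σ ν·ξ):
  E: 493.9 − 1(60.26) − 1(99.27) = 334.4
  C: 918.9 − 1(60.26) − 2(99.27) = 660.1
  D: 0 + 2(60.26) = 120.5
  B: 0 + 1(99.27) = 99.27
  A: 0 + 2(99.27) = 198.5
Total out = 1413 mol; y_C = 660.1 / 1413 = 0.4672.

0.467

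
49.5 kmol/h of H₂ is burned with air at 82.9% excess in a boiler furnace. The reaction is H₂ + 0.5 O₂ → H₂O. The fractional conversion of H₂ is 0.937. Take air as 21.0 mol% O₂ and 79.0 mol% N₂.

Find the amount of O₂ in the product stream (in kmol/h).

22.1 kmol/h

Stoichiometric O₂ = 0.5 × 49.5 = 24.75 kmol/h; O₂ fed = 24.75 × 1.829 = 45.27 kmol/h.
N₂ fed = 45.27 × 79/21 = 170.3 kmol/h.
Fuel reacted = 0.937 × 49.5 → ξ = 46.38 kmol/h.
Outlet (n = n₀ + ν ξ):
  H₂: 49.5 − 1(46.38) = 3.118
  O₂: 45.27 − 0.5(46.38) = 22.08
  N₂: 170.3 (inert)
  H₂O: 0 + 1(46.38) = 46.38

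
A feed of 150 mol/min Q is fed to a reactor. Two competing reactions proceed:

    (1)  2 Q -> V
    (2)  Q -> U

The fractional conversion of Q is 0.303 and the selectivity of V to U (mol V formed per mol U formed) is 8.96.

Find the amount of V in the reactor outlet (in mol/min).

21.5 mol/min

Conversion of Q: Q consumed = 0.303 × 150 = 45.45 mol/min = 2ξ₁ + 1ξ₂.
Selectivity: 1ξ₁ / (1ξ₂) = 8.96 → ξ₁ = 8.96 ξ₂.
Substitute: (2·8.96 + 1) ξ₂ = 45.45 → ξ₂ = 2.402 mol/min, ξ₁ = 21.52 mol/min.
Outlet amounts (n = n₀ + Σ ν·ξ):
  Q: 150 − 2(21.52) − 1(2.402) = 104.6
  V: 0 + 1(21.52) = 21.52
  U: 0 + 1(2.402) = 2.402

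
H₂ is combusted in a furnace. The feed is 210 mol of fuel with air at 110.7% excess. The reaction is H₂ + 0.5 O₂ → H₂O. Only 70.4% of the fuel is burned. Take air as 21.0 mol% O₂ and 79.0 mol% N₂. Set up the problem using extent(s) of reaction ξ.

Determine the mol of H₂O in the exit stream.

148 mol

Stoichiometric O₂ = 0.5 × 210 = 105 mol; O₂ fed = 105 × 2.107 = 221.2 mol.
N₂ fed = 221.2 × 79/21 = 832.3 mol.
Fuel reacted = 0.704 × 210 → ξ = 147.8 mol.
Outlet (n = n₀ + ν ξ):
  H₂: 210 − 1(147.8) = 62.16
  O₂: 221.2 − 0.5(147.8) = 147.3
  N₂: 832.3 (inert)
  H₂O: 0 + 1(147.8) = 147.8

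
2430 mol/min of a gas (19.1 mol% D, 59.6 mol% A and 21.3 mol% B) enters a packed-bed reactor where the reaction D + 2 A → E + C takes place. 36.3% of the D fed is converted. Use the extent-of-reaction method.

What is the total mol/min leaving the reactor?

2260 mol/min

D reacted = 0.363 × 464.1 = 168.5 mol/min; ν_D = −1, so ξ = 168.5/1 = 168.5 mol/min.
Outlet amounts (n = n₀ + ν ξ):
  D: 464.1 − 1(168.5) = 295.7
  A: 1448 − 2(168.5) = 1111
  E: 0 + 1(168.5) = 168.5
  C: 0 + 1(168.5) = 168.5
  B: 517.6 (inert)
Total out = 295.7 + 1111 + 168.5 + 168.5 + 517.6 = 2262 mol/min.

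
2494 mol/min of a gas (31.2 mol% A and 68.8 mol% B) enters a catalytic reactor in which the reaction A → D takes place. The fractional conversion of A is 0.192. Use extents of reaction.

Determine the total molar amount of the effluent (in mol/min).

2490 mol/min

A reacted = 0.192 × 778.1 = 149.4 mol/min; ν_A = −1, so ξ = 149.4/1 = 149.4 mol/min.
Outlet amounts (n = n₀ + ν ξ):
  A: 778.1 − 1(149.4) = 628.7
  D: 0 + 1(149.4) = 149.4
  B: 1716 (inert)
Total out = 628.7 + 149.4 + 1716 = 2494 mol/min.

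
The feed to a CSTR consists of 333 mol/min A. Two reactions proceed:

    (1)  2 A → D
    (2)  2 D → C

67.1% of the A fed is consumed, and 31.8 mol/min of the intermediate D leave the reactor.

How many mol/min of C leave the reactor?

40 mol/min

Conversion of A: A consumed = 2ξ₁ = 0.671 × 333 → ξ₁ = 111.7 mol/min.
D balance: n_D = 0 + 1ξ₁ − 2ξ₂ = 31.8 → ξ₂ = (1·111.7 − 31.8)/2 = 39.96 mol/min.
Outlet amounts (n = n₀ + Σ ν·ξ):
  A: 333 − 2(111.7) = 109.6
  D: 0 + 1(111.7) − 2(39.96) = 31.8
  C: 0 + 1(39.96) = 39.96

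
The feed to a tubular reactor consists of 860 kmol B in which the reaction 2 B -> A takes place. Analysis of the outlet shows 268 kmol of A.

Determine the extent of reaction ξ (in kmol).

For A: n = n₀ + 1ξ → 268 = 0 + 1ξ, giving ξ = 268 kmol.
Outlet amounts (n = n₀ + ν ξ):
  B: 860 − 2(268) = 324
  A: 0 + 1(268) = 268

ξ = 268 kmol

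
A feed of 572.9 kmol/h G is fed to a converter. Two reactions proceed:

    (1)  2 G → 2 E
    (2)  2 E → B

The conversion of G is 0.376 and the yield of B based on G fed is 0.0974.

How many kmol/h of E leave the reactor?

104 kmol/h

Conversion of G: G consumed = 2ξ₁ = 0.376 × 572.9 → ξ₁ = 107.7 kmol/h.
Yield of B: 1ξ₂ / 572.9 = 0.0974 → ξ₂ = 55.8 kmol/h.
Outlet amounts (n = n₀ + Σ ν·ξ):
  G: 572.9 − 2(107.7) = 357.5
  E: 0 + 2(107.7) − 2(55.8) = 103.8
  B: 0 + 1(55.8) = 55.8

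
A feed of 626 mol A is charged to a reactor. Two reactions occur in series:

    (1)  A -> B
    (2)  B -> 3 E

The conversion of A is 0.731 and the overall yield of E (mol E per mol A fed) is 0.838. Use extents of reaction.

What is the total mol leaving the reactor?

976 mol

Conversion of A: A consumed = 1ξ₁ = 0.731 × 626 → ξ₁ = 457.6 mol.
Yield of E: 3ξ₂ / 626 = 0.838 → ξ₂ = 174.9 mol.
Outlet amounts (n = n₀ + Σ ν·ξ):
  A: 626 − 1(457.6) = 168.4
  B: 0 + 1(457.6) − 1(174.9) = 282.7
  E: 0 + 3(174.9) = 524.6
Total out = 168.4 + 282.7 + 524.6 = 975.7 mol.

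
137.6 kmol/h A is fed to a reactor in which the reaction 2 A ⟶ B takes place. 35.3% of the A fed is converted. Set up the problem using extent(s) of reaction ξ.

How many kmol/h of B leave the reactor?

24.3 kmol/h

A reacted = 0.353 × 137.6 = 48.57 kmol/h; ν_A = −2, so ξ = 48.57/2 = 24.29 kmol/h.
Outlet amounts (n = n₀ + ν ξ):
  A: 137.6 − 2(24.29) = 89.03
  B: 0 + 1(24.29) = 24.29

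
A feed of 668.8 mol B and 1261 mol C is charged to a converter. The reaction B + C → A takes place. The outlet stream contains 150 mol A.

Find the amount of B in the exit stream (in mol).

519 mol

For A: n = n₀ + 1ξ → 150 = 0 + 1ξ, giving ξ = 150 mol.
Outlet amounts (n = n₀ + ν ξ):
  B: 668.8 − 1(150) = 518.8
  C: 1261 − 1(150) = 1111
  A: 0 + 1(150) = 150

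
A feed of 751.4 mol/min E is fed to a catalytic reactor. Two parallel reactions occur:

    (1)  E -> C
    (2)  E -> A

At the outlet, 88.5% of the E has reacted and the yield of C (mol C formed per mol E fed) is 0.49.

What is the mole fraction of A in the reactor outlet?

Yield of C: 1ξ₁ / 751.4 = 0.49 → ξ₁ = 368.2 mol/min.
Conversion of E: 1ξ₁ + 1ξ₂ = 0.885 × 751.4 = 665 → ξ₂ = 296.8 mol/min.
Outlet amounts (n = n₀ + Σ ν·ξ):
  E: 751.4 − 1(368.2) − 1(296.8) = 86.41
  C: 0 + 1(368.2) = 368.2
  A: 0 + 1(296.8) = 296.8
Total out = 751.4 mol/min; y_A = 296.8 / 751.4 = 0.395.

0.395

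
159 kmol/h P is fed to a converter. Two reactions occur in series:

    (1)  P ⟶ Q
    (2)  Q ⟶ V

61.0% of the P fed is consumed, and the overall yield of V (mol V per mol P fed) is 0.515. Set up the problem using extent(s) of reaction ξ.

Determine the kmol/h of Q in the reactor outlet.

Conversion of P: P consumed = 1ξ₁ = 0.61 × 159 → ξ₁ = 96.99 kmol/h.
Yield of V: 1ξ₂ / 159 = 0.515 → ξ₂ = 81.89 kmol/h.
Outlet amounts (n = n₀ + Σ ν·ξ):
  P: 159 − 1(96.99) = 62.01
  Q: 0 + 1(96.99) − 1(81.89) = 15.1
  V: 0 + 1(81.89) = 81.89

15.1 kmol/h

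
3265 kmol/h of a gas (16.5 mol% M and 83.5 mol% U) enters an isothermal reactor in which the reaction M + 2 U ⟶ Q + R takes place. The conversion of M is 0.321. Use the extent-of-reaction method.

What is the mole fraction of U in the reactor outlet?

M reacted = 0.321 × 538.7 = 172.9 kmol/h; ν_M = −1, so ξ = 172.9/1 = 172.9 kmol/h.
Outlet amounts (n = n₀ + ν ξ):
  M: 538.7 − 1(172.9) = 365.8
  U: 2726 − 2(172.9) = 2380
  Q: 0 + 1(172.9) = 172.9
  R: 0 + 1(172.9) = 172.9
Total out = 3092 kmol/h; y_U = 2380 / 3092 = 0.7698.

0.77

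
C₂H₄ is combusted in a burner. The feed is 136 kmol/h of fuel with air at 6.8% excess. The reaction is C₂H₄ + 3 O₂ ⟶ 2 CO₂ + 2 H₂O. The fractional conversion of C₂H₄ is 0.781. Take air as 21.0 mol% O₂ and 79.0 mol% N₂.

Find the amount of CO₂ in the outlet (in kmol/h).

212 kmol/h

Stoichiometric O₂ = 3 × 136 = 408 kmol/h; O₂ fed = 408 × 1.068 = 435.7 kmol/h.
N₂ fed = 435.7 × 79/21 = 1639 kmol/h.
Fuel reacted = 0.781 × 136 → ξ = 106.2 kmol/h.
Outlet (n = n₀ + ν ξ):
  C₂H₄: 136 − 1(106.2) = 29.78
  O₂: 435.7 − 3(106.2) = 117.1
  N₂: 1639 (inert)
  CO₂: 0 + 2(106.2) = 212.4
  H₂O: 0 + 2(106.2) = 212.4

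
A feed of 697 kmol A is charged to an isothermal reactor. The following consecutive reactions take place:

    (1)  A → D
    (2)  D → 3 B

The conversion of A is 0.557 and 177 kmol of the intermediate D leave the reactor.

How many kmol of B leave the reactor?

Conversion of A: A consumed = 1ξ₁ = 0.557 × 697 → ξ₁ = 388.2 kmol.
D balance: n_D = 0 + 1ξ₁ − 1ξ₂ = 177 → ξ₂ = (1·388.2 − 177)/1 = 211.2 kmol.
Outlet amounts (n = n₀ + Σ ν·ξ):
  A: 697 − 1(388.2) = 308.8
  D: 0 + 1(388.2) − 1(211.2) = 177
  B: 0 + 3(211.2) = 633.7

634 kmol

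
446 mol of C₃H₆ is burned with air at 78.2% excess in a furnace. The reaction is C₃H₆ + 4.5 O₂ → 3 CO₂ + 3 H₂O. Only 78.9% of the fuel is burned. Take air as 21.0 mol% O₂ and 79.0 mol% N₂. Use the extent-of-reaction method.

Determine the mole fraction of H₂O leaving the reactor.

Stoichiometric O₂ = 4.5 × 446 = 2007 mol; O₂ fed = 2007 × 1.782 = 3576 mol.
N₂ fed = 3576 × 79/21 = 13450 mol.
Fuel reacted = 0.789 × 446 → ξ = 351.9 mol.
Outlet (n = n₀ + ν ξ):
  C₃H₆: 446 − 1(351.9) = 94.11
  O₂: 3576 − 4.5(351.9) = 1993
  N₂: 13450 (inert)
  CO₂: 0 + 3(351.9) = 1056
  H₂O: 0 + 3(351.9) = 1056
Total out = 17650 mol; y_H₂O = 1056 / 17650 = 0.0598.

0.0598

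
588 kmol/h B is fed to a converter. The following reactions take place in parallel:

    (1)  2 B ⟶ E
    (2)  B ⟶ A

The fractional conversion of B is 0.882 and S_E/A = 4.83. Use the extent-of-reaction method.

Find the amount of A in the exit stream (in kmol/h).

Conversion of B: B consumed = 0.882 × 588 = 518.6 kmol/h = 2ξ₁ + 1ξ₂.
Selectivity: 1ξ₁ / (1ξ₂) = 4.83 → ξ₁ = 4.83 ξ₂.
Substitute: (2·4.83 + 1) ξ₂ = 518.6 → ξ₂ = 48.65 kmol/h, ξ₁ = 235 kmol/h.
Outlet amounts (n = n₀ + Σ ν·ξ):
  B: 588 − 2(235) − 1(48.65) = 69.38
  E: 0 + 1(235) = 235
  A: 0 + 1(48.65) = 48.65

48.7 kmol/h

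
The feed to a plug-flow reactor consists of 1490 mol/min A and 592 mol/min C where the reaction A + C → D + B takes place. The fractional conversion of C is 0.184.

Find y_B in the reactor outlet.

0.0523

C reacted = 0.184 × 592 = 108.9 mol/min; ν_C = −1, so ξ = 108.9/1 = 108.9 mol/min.
Outlet amounts (n = n₀ + ν ξ):
  A: 1490 − 1(108.9) = 1381
  C: 592 − 1(108.9) = 483.1
  D: 0 + 1(108.9) = 108.9
  B: 0 + 1(108.9) = 108.9
Total out = 2082 mol/min; y_B = 108.9 / 2082 = 0.05232.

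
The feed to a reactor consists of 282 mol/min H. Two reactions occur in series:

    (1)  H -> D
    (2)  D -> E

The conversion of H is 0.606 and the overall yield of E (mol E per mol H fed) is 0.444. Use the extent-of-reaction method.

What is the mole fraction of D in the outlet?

0.162

Conversion of H: H consumed = 1ξ₁ = 0.606 × 282 → ξ₁ = 170.9 mol/min.
Yield of E: 1ξ₂ / 282 = 0.444 → ξ₂ = 125.2 mol/min.
Outlet amounts (n = n₀ + Σ ν·ξ):
  H: 282 − 1(170.9) = 111.1
  D: 0 + 1(170.9) − 1(125.2) = 45.68
  E: 0 + 1(125.2) = 125.2
Total out = 282 mol/min; y_D = 45.68 / 282 = 0.162.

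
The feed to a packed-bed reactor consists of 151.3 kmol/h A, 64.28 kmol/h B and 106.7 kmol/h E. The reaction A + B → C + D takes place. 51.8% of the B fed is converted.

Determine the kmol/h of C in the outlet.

B reacted = 0.518 × 64.28 = 33.3 kmol/h; ν_B = −1, so ξ = 33.3/1 = 33.3 kmol/h.
Outlet amounts (n = n₀ + ν ξ):
  A: 151.3 − 1(33.3) = 118
  B: 64.28 − 1(33.3) = 30.98
  C: 0 + 1(33.3) = 33.3
  D: 0 + 1(33.3) = 33.3
  E: 106.7 (inert)

33.3 kmol/h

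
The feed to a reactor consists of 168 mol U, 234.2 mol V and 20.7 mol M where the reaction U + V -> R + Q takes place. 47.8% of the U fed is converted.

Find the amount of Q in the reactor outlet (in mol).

U reacted = 0.478 × 168 = 80.3 mol; ν_U = −1, so ξ = 80.3/1 = 80.3 mol.
Outlet amounts (n = n₀ + ν ξ):
  U: 168 − 1(80.3) = 87.7
  V: 234.2 − 1(80.3) = 153.9
  R: 0 + 1(80.3) = 80.3
  Q: 0 + 1(80.3) = 80.3
  M: 20.7 (inert)

80.3 mol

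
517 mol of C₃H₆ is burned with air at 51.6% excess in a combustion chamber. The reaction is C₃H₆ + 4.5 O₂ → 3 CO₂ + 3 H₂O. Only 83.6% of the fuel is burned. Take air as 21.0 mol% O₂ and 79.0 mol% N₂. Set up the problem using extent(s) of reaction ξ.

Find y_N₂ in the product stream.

0.757

Stoichiometric O₂ = 4.5 × 517 = 2326 mol; O₂ fed = 2326 × 1.516 = 3527 mol.
N₂ fed = 3527 × 79/21 = 13270 mol.
Fuel reacted = 0.836 × 517 → ξ = 432.2 mol.
Outlet (n = n₀ + ν ξ):
  C₃H₆: 517 − 1(432.2) = 84.79
  O₂: 3527 − 4.5(432.2) = 1582
  N₂: 13270 (inert)
  CO₂: 0 + 3(432.2) = 1297
  H₂O: 0 + 3(432.2) = 1297
Total out = 17530 mol; y_N₂ = 13270 / 17530 = 0.757.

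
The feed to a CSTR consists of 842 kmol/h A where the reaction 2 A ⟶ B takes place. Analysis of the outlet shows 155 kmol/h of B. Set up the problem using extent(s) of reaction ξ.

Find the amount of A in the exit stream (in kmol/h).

532 kmol/h

For B: n = n₀ + 1ξ → 155 = 0 + 1ξ, giving ξ = 155 kmol/h.
Outlet amounts (n = n₀ + ν ξ):
  A: 842 − 2(155) = 532
  B: 0 + 1(155) = 155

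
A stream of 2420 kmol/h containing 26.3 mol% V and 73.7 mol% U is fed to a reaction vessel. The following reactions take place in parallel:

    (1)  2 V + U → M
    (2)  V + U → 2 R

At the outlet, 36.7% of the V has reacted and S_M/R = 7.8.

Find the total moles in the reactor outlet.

Conversion of V: V consumed = 0.367 × 636.5 = 233.6 kmol/h = 2ξ₁ + 1ξ₂.
Selectivity: 1ξ₁ / (2ξ₂) = 7.8 → ξ₁ = 15.6 ξ₂.
Substitute: (2·15.6 + 1) ξ₂ = 233.6 → ξ₂ = 7.254 kmol/h, ξ₁ = 113.2 kmol/h.
Outlet amounts (n = n₀ + Σ ν·ξ):
  V: 636.5 − 2(113.2) − 1(7.254) = 402.9
  U: 1784 − 1(113.2) − 1(7.254) = 1663
  M: 0 + 1(113.2) = 113.2
  R: 0 + 2(7.254) = 14.51
Total out = 402.9 + 1663 + 113.2 + 14.51 = 2194 kmol/h.

2190 kmol/h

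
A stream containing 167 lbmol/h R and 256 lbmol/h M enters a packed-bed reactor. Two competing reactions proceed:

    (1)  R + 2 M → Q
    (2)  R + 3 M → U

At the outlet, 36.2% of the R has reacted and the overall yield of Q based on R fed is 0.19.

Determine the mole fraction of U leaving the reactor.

Yield of Q: 1ξ₁ / 167 = 0.19 → ξ₁ = 31.73 lbmol/h.
Conversion of R: 1ξ₁ + 1ξ₂ = 0.362 × 167 = 60.45 → ξ₂ = 28.72 lbmol/h.
Outlet amounts (n = n₀ + Σ ν·ξ):
  R: 167 − 1(31.73) − 1(28.72) = 106.5
  M: 256 − 2(31.73) − 3(28.72) = 106.4
  Q: 0 + 1(31.73) = 31.73
  U: 0 + 1(28.72) = 28.72
Total out = 273.4 lbmol/h; y_U = 28.72 / 273.4 = 0.1051.

0.105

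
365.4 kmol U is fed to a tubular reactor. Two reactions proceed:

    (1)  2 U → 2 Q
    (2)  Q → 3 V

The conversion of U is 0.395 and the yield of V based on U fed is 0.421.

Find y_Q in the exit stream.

0.199

Conversion of U: U consumed = 2ξ₁ = 0.395 × 365.4 → ξ₁ = 72.17 kmol.
Yield of V: 3ξ₂ / 365.4 = 0.421 → ξ₂ = 51.28 kmol.
Outlet amounts (n = n₀ + Σ ν·ξ):
  U: 365.4 − 2(72.17) = 221.1
  Q: 0 + 2(72.17) − 1(51.28) = 93.06
  V: 0 + 3(51.28) = 153.8
Total out = 468 kmol; y_Q = 93.06 / 468 = 0.1989.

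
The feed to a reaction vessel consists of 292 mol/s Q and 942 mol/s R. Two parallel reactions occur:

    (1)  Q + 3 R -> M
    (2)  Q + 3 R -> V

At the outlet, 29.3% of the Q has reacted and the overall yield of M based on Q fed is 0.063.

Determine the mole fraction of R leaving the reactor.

Yield of M: 1ξ₁ / 292 = 0.063 → ξ₁ = 18.4 mol/s.
Conversion of Q: 1ξ₁ + 1ξ₂ = 0.293 × 292 = 85.56 → ξ₂ = 67.16 mol/s.
Outlet amounts (n = n₀ + Σ ν·ξ):
  Q: 292 − 1(18.4) − 1(67.16) = 206.4
  R: 942 − 3(18.4) − 3(67.16) = 685.3
  M: 0 + 1(18.4) = 18.4
  V: 0 + 1(67.16) = 67.16
Total out = 977.3 mol/s; y_R = 685.3 / 977.3 = 0.7012.

0.701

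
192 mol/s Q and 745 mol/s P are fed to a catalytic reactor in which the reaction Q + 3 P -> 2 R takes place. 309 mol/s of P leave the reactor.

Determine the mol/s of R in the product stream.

For P: n = n₀ − 3ξ → 309 = 745 − 3ξ, giving ξ = 145.3 mol/s.
Outlet amounts (n = n₀ + ν ξ):
  Q: 192 − 1(145.3) = 46.67
  P: 745 − 3(145.3) = 309
  R: 0 + 2(145.3) = 290.7

291 mol/s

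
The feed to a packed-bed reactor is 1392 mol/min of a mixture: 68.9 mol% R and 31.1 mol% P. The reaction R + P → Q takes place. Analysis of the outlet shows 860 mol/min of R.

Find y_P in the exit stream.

0.258

For R: n = n₀ − 1ξ → 860 = 959.1 − 1ξ, giving ξ = 99.09 mol/min.
Outlet amounts (n = n₀ + ν ξ):
  R: 959.1 − 1(99.09) = 860
  P: 432.9 − 1(99.09) = 333.8
  Q: 0 + 1(99.09) = 99.09
Total out = 1293 mol/min; y_P = 333.8 / 1293 = 0.2582.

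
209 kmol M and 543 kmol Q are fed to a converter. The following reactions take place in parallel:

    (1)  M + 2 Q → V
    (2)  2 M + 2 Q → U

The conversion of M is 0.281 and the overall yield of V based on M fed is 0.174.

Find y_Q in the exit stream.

0.694

Yield of V: 1ξ₁ / 209 = 0.174 → ξ₁ = 36.37 kmol.
Conversion of M: 1ξ₁ + 2ξ₂ = 0.281 × 209 = 58.73 → ξ₂ = 11.18 kmol.
Outlet amounts (n = n₀ + Σ ν·ξ):
  M: 209 − 1(36.37) − 2(11.18) = 150.3
  Q: 543 − 2(36.37) − 2(11.18) = 447.9
  V: 0 + 1(36.37) = 36.37
  U: 0 + 1(11.18) = 11.18
Total out = 645.7 kmol; y_Q = 447.9 / 645.7 = 0.6936.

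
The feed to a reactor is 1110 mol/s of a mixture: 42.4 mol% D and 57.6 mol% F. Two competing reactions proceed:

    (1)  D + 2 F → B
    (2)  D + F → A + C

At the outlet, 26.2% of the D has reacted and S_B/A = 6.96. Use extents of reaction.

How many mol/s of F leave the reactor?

Conversion of D: D consumed = 0.262 × 470.6 = 123.3 mol/s = 1ξ₁ + 1ξ₂.
Selectivity: 1ξ₁ / (1ξ₂) = 6.96 → ξ₁ = 6.96 ξ₂.
Substitute: (1·6.96 + 1) ξ₂ = 123.3 → ξ₂ = 15.49 mol/s, ξ₁ = 107.8 mol/s.
Outlet amounts (n = n₀ + Σ ν·ξ):
  D: 470.6 − 1(107.8) − 1(15.49) = 347.3
  F: 639.4 − 2(107.8) − 1(15.49) = 408.2
  B: 0 + 1(107.8) = 107.8
  A: 0 + 1(15.49) = 15.49
  C: 0 + 1(15.49) = 15.49

408 mol/s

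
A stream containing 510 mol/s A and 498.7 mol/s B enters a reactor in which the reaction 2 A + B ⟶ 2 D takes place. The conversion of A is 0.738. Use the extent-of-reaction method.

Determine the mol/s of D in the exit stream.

A reacted = 0.738 × 510 = 376.4 mol/s; ν_A = −2, so ξ = 376.4/2 = 188.2 mol/s.
Outlet amounts (n = n₀ + ν ξ):
  A: 510 − 2(188.2) = 133.6
  B: 498.7 − 1(188.2) = 310.5
  D: 0 + 2(188.2) = 376.4

376 mol/s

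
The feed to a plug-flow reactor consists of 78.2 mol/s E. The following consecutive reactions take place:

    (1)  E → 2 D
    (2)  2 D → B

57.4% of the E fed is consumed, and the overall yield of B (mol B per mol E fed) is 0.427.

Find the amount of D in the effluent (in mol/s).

Conversion of E: E consumed = 1ξ₁ = 0.574 × 78.2 → ξ₁ = 44.89 mol/s.
Yield of B: 1ξ₂ / 78.2 = 0.427 → ξ₂ = 33.39 mol/s.
Outlet amounts (n = n₀ + Σ ν·ξ):
  E: 78.2 − 1(44.89) = 33.31
  D: 0 + 2(44.89) − 2(33.39) = 22.99
  B: 0 + 1(33.39) = 33.39

23 mol/s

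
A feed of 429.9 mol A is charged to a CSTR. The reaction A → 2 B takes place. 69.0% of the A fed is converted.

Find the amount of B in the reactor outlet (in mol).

593 mol

A reacted = 0.69 × 429.9 = 296.6 mol; ν_A = −1, so ξ = 296.6/1 = 296.6 mol.
Outlet amounts (n = n₀ + ν ξ):
  A: 429.9 − 1(296.6) = 133.3
  B: 0 + 2(296.6) = 593.3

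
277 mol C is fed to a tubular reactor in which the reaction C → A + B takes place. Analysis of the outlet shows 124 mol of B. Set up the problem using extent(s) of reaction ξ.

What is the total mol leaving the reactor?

For B: n = n₀ + 1ξ → 124 = 0 + 1ξ, giving ξ = 124 mol.
Outlet amounts (n = n₀ + ν ξ):
  C: 277 − 1(124) = 153
  A: 0 + 1(124) = 124
  B: 0 + 1(124) = 124
Total out = 153 + 124 + 124 = 401 mol.

401 mol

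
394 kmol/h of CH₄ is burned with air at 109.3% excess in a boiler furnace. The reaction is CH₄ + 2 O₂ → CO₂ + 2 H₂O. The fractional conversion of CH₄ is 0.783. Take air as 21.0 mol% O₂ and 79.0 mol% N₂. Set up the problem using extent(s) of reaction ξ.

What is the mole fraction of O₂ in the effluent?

Stoichiometric O₂ = 2 × 394 = 788 kmol/h; O₂ fed = 788 × 2.093 = 1649 kmol/h.
N₂ fed = 1649 × 79/21 = 6204 kmol/h.
Fuel reacted = 0.783 × 394 → ξ = 308.5 kmol/h.
Outlet (n = n₀ + ν ξ):
  CH₄: 394 − 1(308.5) = 85.5
  O₂: 1649 − 2(308.5) = 1032
  N₂: 6204 (inert)
  CO₂: 0 + 1(308.5) = 308.5
  H₂O: 0 + 2(308.5) = 617
Total out = 8248 kmol/h; y_O₂ = 1032 / 8248 = 0.1252.

0.125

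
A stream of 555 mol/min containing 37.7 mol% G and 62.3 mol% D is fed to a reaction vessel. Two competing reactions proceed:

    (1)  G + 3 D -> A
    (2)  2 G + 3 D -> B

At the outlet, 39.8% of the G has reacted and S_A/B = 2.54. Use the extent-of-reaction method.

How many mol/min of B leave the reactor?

18.3 mol/min

Conversion of G: G consumed = 0.398 × 209.2 = 83.28 mol/min = 1ξ₁ + 2ξ₂.
Selectivity: 1ξ₁ / (1ξ₂) = 2.54 → ξ₁ = 2.54 ξ₂.
Substitute: (1·2.54 + 2) ξ₂ = 83.28 → ξ₂ = 18.34 mol/min, ξ₁ = 46.59 mol/min.
Outlet amounts (n = n₀ + Σ ν·ξ):
  G: 209.2 − 1(46.59) − 2(18.34) = 126
  D: 345.8 − 3(46.59) − 3(18.34) = 151
  A: 0 + 1(46.59) = 46.59
  B: 0 + 1(18.34) = 18.34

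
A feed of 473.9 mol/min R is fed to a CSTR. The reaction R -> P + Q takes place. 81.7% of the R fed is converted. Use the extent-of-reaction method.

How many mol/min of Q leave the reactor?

R reacted = 0.817 × 473.9 = 387.2 mol/min; ν_R = −1, so ξ = 387.2/1 = 387.2 mol/min.
Outlet amounts (n = n₀ + ν ξ):
  R: 473.9 − 1(387.2) = 86.72
  P: 0 + 1(387.2) = 387.2
  Q: 0 + 1(387.2) = 387.2

387 mol/min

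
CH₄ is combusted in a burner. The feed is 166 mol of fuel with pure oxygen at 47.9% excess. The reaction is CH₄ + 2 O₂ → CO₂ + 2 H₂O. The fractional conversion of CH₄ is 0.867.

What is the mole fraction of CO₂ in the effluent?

Stoichiometric O₂ = 2 × 166 = 332 mol; O₂ fed = 332 × 1.479 = 491 mol.
Fuel reacted = 0.867 × 166 → ξ = 143.9 mol.
Outlet (n = n₀ + ν ξ):
  CH₄: 166 − 1(143.9) = 22.08
  O₂: 491 − 2(143.9) = 203.2
  CO₂: 0 + 1(143.9) = 143.9
  H₂O: 0 + 2(143.9) = 287.8
Total out = 657 mol; y_CO₂ = 143.9 / 657 = 0.2191.

0.219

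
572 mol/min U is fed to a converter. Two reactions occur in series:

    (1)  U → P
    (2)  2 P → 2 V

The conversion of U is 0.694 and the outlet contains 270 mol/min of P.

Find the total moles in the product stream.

Conversion of U: U consumed = 1ξ₁ = 0.694 × 572 → ξ₁ = 397 mol/min.
P balance: n_P = 0 + 1ξ₁ − 2ξ₂ = 270 → ξ₂ = (1·397 − 270)/2 = 63.48 mol/min.
Outlet amounts (n = n₀ + Σ ν·ξ):
  U: 572 − 1(397) = 175
  P: 0 + 1(397) − 2(63.48) = 270
  V: 0 + 2(63.48) = 127
Total out = 175 + 270 + 127 = 572 mol/min.

572 mol/min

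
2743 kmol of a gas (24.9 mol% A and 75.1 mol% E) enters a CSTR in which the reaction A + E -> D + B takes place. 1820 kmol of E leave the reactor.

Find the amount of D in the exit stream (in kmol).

For E: n = n₀ − 1ξ → 1820 = 2060 − 1ξ, giving ξ = 240 kmol.
Outlet amounts (n = n₀ + ν ξ):
  A: 683 − 1(240) = 443
  E: 2060 − 1(240) = 1820
  D: 0 + 1(240) = 240
  B: 0 + 1(240) = 240

240 kmol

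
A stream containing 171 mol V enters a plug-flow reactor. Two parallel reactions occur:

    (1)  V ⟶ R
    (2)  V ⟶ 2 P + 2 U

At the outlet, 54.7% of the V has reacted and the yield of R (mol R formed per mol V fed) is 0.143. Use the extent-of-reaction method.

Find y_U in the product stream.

0.365

Yield of R: 1ξ₁ / 171 = 0.143 → ξ₁ = 24.45 mol.
Conversion of V: 1ξ₁ + 1ξ₂ = 0.547 × 171 = 93.54 → ξ₂ = 69.08 mol.
Outlet amounts (n = n₀ + Σ ν·ξ):
  V: 171 − 1(24.45) − 1(69.08) = 77.46
  R: 0 + 1(24.45) = 24.45
  P: 0 + 2(69.08) = 138.2
  U: 0 + 2(69.08) = 138.2
Total out = 378.3 mol; y_U = 138.2 / 378.3 = 0.3653.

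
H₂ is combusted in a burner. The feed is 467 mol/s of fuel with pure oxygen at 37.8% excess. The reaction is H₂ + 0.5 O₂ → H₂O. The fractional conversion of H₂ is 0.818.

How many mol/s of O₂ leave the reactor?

131 mol/s

Stoichiometric O₂ = 0.5 × 467 = 233.5 mol/s; O₂ fed = 233.5 × 1.378 = 321.8 mol/s.
Fuel reacted = 0.818 × 467 → ξ = 382 mol/s.
Outlet (n = n₀ + ν ξ):
  H₂: 467 − 1(382) = 84.99
  O₂: 321.8 − 0.5(382) = 130.8
  H₂O: 0 + 1(382) = 382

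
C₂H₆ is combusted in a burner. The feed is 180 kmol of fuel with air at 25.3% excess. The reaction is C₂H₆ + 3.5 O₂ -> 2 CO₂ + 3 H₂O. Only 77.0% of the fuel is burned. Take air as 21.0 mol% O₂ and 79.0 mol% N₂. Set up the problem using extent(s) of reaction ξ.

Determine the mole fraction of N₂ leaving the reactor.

0.741

Stoichiometric O₂ = 3.5 × 180 = 630 kmol; O₂ fed = 630 × 1.253 = 789.4 kmol.
N₂ fed = 789.4 × 79/21 = 2970 kmol.
Fuel reacted = 0.77 × 180 → ξ = 138.6 kmol.
Outlet (n = n₀ + ν ξ):
  C₂H₆: 180 − 1(138.6) = 41.4
  O₂: 789.4 − 3.5(138.6) = 304.3
  N₂: 2970 (inert)
  CO₂: 0 + 2(138.6) = 277.2
  H₂O: 0 + 3(138.6) = 415.8
Total out = 4008 kmol; y_N₂ = 2970 / 4008 = 0.7409.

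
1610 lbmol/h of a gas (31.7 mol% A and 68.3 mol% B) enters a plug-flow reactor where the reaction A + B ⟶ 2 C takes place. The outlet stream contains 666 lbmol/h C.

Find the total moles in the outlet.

1610 lbmol/h

For C: n = n₀ + 2ξ → 666 = 0 + 2ξ, giving ξ = 333 lbmol/h.
Outlet amounts (n = n₀ + ν ξ):
  A: 510.4 − 1(333) = 177.4
  B: 1100 − 1(333) = 766.6
  C: 0 + 2(333) = 666
Total out = 177.4 + 766.6 + 666 = 1610 lbmol/h.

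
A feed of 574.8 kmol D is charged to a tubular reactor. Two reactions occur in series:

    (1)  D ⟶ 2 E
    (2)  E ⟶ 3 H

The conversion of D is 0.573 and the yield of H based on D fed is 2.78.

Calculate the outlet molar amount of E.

126 kmol

Conversion of D: D consumed = 1ξ₁ = 0.573 × 574.8 → ξ₁ = 329.4 kmol.
Yield of H: 3ξ₂ / 574.8 = 2.78 → ξ₂ = 532.6 kmol.
Outlet amounts (n = n₀ + Σ ν·ξ):
  D: 574.8 − 1(329.4) = 245.4
  E: 0 + 2(329.4) − 1(532.6) = 126.1
  H: 0 + 3(532.6) = 1598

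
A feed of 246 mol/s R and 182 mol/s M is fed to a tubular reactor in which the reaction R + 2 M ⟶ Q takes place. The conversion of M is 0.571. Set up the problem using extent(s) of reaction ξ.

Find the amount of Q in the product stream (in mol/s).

52 mol/s

M reacted = 0.571 × 182 = 103.9 mol/s; ν_M = −2, so ξ = 103.9/2 = 51.96 mol/s.
Outlet amounts (n = n₀ + ν ξ):
  R: 246 − 1(51.96) = 194
  M: 182 − 2(51.96) = 78.08
  Q: 0 + 1(51.96) = 51.96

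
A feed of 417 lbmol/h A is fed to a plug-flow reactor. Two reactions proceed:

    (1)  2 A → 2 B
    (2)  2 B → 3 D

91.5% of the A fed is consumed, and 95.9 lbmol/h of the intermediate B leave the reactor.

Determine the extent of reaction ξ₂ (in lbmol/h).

Conversion of A: A consumed = 2ξ₁ = 0.915 × 417 → ξ₁ = 190.8 lbmol/h.
B balance: n_B = 0 + 2ξ₁ − 2ξ₂ = 95.9 → ξ₂ = (2·190.8 − 95.9)/2 = 142.8 lbmol/h.
Outlet amounts (n = n₀ + Σ ν·ξ):
  A: 417 − 2(190.8) = 35.44
  B: 0 + 2(190.8) − 2(142.8) = 95.9
  D: 0 + 3(142.8) = 428.5

ξ₂ = 143 lbmol/h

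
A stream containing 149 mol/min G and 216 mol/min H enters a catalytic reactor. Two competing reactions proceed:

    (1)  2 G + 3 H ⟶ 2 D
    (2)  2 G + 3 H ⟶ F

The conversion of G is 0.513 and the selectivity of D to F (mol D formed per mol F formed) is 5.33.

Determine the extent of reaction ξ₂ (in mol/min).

Conversion of G: G consumed = 0.513 × 149 = 76.44 mol/min = 2ξ₁ + 2ξ₂.
Selectivity: 2ξ₁ / (1ξ₂) = 5.33 → ξ₁ = 2.665 ξ₂.
Substitute: (2·2.665 + 2) ξ₂ = 76.44 → ξ₂ = 10.43 mol/min, ξ₁ = 27.79 mol/min.
Outlet amounts (n = n₀ + Σ ν·ξ):
  G: 149 − 2(27.79) − 2(10.43) = 72.56
  H: 216 − 3(27.79) − 3(10.43) = 101.3
  D: 0 + 2(27.79) = 55.58
  F: 0 + 1(10.43) = 10.43

ξ₂ = 10.4 mol/min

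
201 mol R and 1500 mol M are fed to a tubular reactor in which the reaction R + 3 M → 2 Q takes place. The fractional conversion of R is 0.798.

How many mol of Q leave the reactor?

321 mol

R reacted = 0.798 × 201 = 160.4 mol; ν_R = −1, so ξ = 160.4/1 = 160.4 mol.
Outlet amounts (n = n₀ + ν ξ):
  R: 201 − 1(160.4) = 40.6
  M: 1500 − 3(160.4) = 1019
  Q: 0 + 2(160.4) = 320.8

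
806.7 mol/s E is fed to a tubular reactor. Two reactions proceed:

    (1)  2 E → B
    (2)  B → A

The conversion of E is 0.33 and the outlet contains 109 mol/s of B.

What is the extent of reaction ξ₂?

Conversion of E: E consumed = 2ξ₁ = 0.33 × 806.7 → ξ₁ = 133.1 mol/s.
B balance: n_B = 0 + 1ξ₁ − 1ξ₂ = 109 → ξ₂ = (1·133.1 − 109)/1 = 24.11 mol/s.
Outlet amounts (n = n₀ + Σ ν·ξ):
  E: 806.7 − 2(133.1) = 540.5
  B: 0 + 1(133.1) − 1(24.11) = 109
  A: 0 + 1(24.11) = 24.11

ξ₂ = 24.1 mol/s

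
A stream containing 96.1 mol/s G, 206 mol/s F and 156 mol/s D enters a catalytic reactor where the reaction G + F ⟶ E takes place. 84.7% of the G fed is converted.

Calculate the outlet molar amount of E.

G reacted = 0.847 × 96.1 = 81.4 mol/s; ν_G = −1, so ξ = 81.4/1 = 81.4 mol/s.
Outlet amounts (n = n₀ + ν ξ):
  G: 96.1 − 1(81.4) = 14.7
  F: 206 − 1(81.4) = 124.6
  E: 0 + 1(81.4) = 81.4
  D: 156 (inert)

81.4 mol/s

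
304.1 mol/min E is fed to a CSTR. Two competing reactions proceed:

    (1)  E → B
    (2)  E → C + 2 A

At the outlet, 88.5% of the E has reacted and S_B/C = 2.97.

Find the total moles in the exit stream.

440 mol/min

Conversion of E: E consumed = 0.885 × 304.1 = 269.1 mol/min = 1ξ₁ + 1ξ₂.
Selectivity: 1ξ₁ / (1ξ₂) = 2.97 → ξ₁ = 2.97 ξ₂.
Substitute: (1·2.97 + 1) ξ₂ = 269.1 → ξ₂ = 67.79 mol/min, ξ₁ = 201.3 mol/min.
Outlet amounts (n = n₀ + Σ ν·ξ):
  E: 304.1 − 1(201.3) − 1(67.79) = 34.97
  B: 0 + 1(201.3) = 201.3
  C: 0 + 1(67.79) = 67.79
  A: 0 + 2(67.79) = 135.6
Total out = 34.97 + 201.3 + 67.79 + 135.6 = 439.7 mol/min.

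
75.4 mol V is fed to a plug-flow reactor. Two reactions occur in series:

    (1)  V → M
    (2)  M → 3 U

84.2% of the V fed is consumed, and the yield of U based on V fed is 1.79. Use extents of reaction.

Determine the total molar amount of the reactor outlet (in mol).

Conversion of V: V consumed = 1ξ₁ = 0.842 × 75.4 → ξ₁ = 63.49 mol.
Yield of U: 3ξ₂ / 75.4 = 1.79 → ξ₂ = 44.99 mol.
Outlet amounts (n = n₀ + Σ ν·ξ):
  V: 75.4 − 1(63.49) = 11.91
  M: 0 + 1(63.49) − 1(44.99) = 18.5
  U: 0 + 3(44.99) = 135
Total out = 11.91 + 18.5 + 135 = 165.4 mol.

165 mol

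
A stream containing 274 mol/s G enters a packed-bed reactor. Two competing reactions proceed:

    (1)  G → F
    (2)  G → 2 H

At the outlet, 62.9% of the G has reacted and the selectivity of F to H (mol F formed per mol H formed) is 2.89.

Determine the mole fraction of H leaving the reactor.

Conversion of G: G consumed = 0.629 × 274 = 172.3 mol/s = 1ξ₁ + 1ξ₂.
Selectivity: 1ξ₁ / (2ξ₂) = 2.89 → ξ₁ = 5.78 ξ₂.
Substitute: (1·5.78 + 1) ξ₂ = 172.3 → ξ₂ = 25.42 mol/s, ξ₁ = 146.9 mol/s.
Outlet amounts (n = n₀ + Σ ν·ξ):
  G: 274 − 1(146.9) − 1(25.42) = 101.7
  F: 0 + 1(146.9) = 146.9
  H: 0 + 2(25.42) = 50.84
Total out = 299.4 mol/s; y_H = 50.84 / 299.4 = 0.1698.

0.17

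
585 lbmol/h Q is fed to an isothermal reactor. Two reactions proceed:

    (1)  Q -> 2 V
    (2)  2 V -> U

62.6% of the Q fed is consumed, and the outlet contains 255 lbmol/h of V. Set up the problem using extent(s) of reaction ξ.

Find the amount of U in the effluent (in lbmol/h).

Conversion of Q: Q consumed = 1ξ₁ = 0.626 × 585 → ξ₁ = 366.2 lbmol/h.
V balance: n_V = 0 + 2ξ₁ − 2ξ₂ = 255 → ξ₂ = (2·366.2 − 255)/2 = 238.7 lbmol/h.
Outlet amounts (n = n₀ + Σ ν·ξ):
  Q: 585 − 1(366.2) = 218.8
  V: 0 + 2(366.2) − 2(238.7) = 255
  U: 0 + 1(238.7) = 238.7

239 lbmol/h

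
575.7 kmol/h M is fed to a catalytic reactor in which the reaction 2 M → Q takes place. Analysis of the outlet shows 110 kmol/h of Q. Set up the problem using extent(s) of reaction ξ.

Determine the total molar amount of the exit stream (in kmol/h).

For Q: n = n₀ + 1ξ → 110 = 0 + 1ξ, giving ξ = 110 kmol/h.
Outlet amounts (n = n₀ + ν ξ):
  M: 575.7 − 2(110) = 355.7
  Q: 0 + 1(110) = 110
Total out = 355.7 + 110 = 465.7 kmol/h.

466 kmol/h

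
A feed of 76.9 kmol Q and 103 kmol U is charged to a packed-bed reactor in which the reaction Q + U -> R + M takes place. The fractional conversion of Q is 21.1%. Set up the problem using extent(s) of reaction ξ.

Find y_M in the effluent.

0.0902

Q reacted = 0.211 × 76.9 = 16.23 kmol; ν_Q = −1, so ξ = 16.23/1 = 16.23 kmol.
Outlet amounts (n = n₀ + ν ξ):
  Q: 76.9 − 1(16.23) = 60.67
  U: 103 − 1(16.23) = 86.77
  R: 0 + 1(16.23) = 16.23
  M: 0 + 1(16.23) = 16.23
Total out = 179.9 kmol; y_M = 16.23 / 179.9 = 0.09019.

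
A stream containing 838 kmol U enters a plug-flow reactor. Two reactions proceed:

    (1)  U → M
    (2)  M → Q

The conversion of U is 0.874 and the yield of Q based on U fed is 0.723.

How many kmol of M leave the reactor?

127 kmol

Conversion of U: U consumed = 1ξ₁ = 0.874 × 838 → ξ₁ = 732.4 kmol.
Yield of Q: 1ξ₂ / 838 = 0.723 → ξ₂ = 605.9 kmol.
Outlet amounts (n = n₀ + Σ ν·ξ):
  U: 838 − 1(732.4) = 105.6
  M: 0 + 1(732.4) − 1(605.9) = 126.5
  Q: 0 + 1(605.9) = 605.9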